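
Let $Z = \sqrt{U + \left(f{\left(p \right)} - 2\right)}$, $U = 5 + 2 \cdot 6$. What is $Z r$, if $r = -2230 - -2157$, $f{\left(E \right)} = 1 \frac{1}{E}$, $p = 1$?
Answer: $-292$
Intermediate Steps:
$f{\left(E \right)} = \frac{1}{E}$
$U = 17$ ($U = 5 + 12 = 17$)
$r = -73$ ($r = -2230 + 2157 = -73$)
$Z = 4$ ($Z = \sqrt{17 - \left(2 - 1^{-1}\right)} = \sqrt{17 + \left(1 - 2\right)} = \sqrt{17 - 1} = \sqrt{16} = 4$)
$Z r = 4 \left(-73\right) = -292$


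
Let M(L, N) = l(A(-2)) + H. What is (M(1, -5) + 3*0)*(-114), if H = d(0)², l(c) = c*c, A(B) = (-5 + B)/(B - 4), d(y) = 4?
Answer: -11875/6 ≈ -1979.2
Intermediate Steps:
A(B) = (-5 + B)/(-4 + B)
l(c) = c²
H = 16 (H = 4² = 16)
M(L, N) = 625/36 (M(L, N) = ((-5 - 2)/(-4 - 2))² + 16 = (-7/(-6))² + 16 = (-⅙*(-7))² + 16 = (7/6)² + 16 = 49/36 + 16 = 625/36)
(M(1, -5) + 3*0)*(-114) = (625/36 + 3*0)*(-114) = (625/36 + 0)*(-114) = (625/36)*(-114) = -11875/6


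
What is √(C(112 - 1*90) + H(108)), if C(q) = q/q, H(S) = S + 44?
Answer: 3*√17 ≈ 12.369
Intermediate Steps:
H(S) = 44 + S
C(q) = 1
√(C(112 - 1*90) + H(108)) = √(1 + (44 + 108)) = √(1 + 152) = √153 = 3*√17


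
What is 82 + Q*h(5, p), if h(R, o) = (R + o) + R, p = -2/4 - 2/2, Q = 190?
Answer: 1697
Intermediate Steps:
p = -3/2 (p = -2*1/4 - 2*1/2 = -1/2 - 1 = -3/2 ≈ -1.5000)
h(R, o) = o + 2*R
82 + Q*h(5, p) = 82 + 190*(-3/2 + 2*5) = 82 + 190*(-3/2 + 10) = 82 + 190*(17/2) = 82 + 1615 = 1697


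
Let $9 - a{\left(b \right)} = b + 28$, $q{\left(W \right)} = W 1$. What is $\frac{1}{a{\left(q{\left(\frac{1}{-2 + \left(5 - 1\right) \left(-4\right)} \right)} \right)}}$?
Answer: $- \frac{18}{341} \approx -0.052786$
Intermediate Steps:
$q{\left(W \right)} = W$
$a{\left(b \right)} = -19 - b$ ($a{\left(b \right)} = 9 - \left(b + 28\right) = 9 - \left(28 + b\right) = -19 - b$)
$\frac{1}{a{\left(q{\left(\frac{1}{-2 + \left(5 - 1\right) \left(-4\right)} \right)} \right)}} = \frac{1}{-19 - \frac{1}{-2 + \left(5 - 1\right) \left(-4\right)}} = \frac{1}{-19 - \frac{1}{-2 + 4 \left(-4\right)}} = \frac{1}{-19 - \frac{1}{-2 - 16}} = \frac{1}{-19 - \frac{1}{-18}} = \frac{1}{-19 - - \frac{1}{18}} = \frac{1}{-19 + \frac{1}{18}} = \frac{1}{- \frac{341}{18}} = - \frac{18}{341}$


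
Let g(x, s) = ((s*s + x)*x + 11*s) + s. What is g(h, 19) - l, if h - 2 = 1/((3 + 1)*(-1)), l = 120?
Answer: 11885/16 ≈ 742.81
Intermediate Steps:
h = 7/4 (h = 2 + 1/((3 + 1)*(-1)) = 2 + 1/(4*(-1)) = 2 + 1/(-4) = 2 - ¼ = 7/4 ≈ 1.7500)
g(x, s) = 12*s + x*(x + s²) (g(x, s) = ((s² + x)*x + 11*s) + s = ((x + s²)*x + 11*s) + s = (x*(x + s²) + 11*s) + s = (11*s + x*(x + s²)) + s = 12*s + x*(x + s²))
g(h, 19) - l = ((7/4)² + 12*19 + (7/4)*19²) - 1*120 = (49/16 + 228 + (7/4)*361) - 120 = (49/16 + 228 + 2527/4) - 120 = 13805/16 - 120 = 11885/16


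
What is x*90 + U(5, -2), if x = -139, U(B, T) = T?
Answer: -12512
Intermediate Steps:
x*90 + U(5, -2) = -139*90 - 2 = -12510 - 2 = -12512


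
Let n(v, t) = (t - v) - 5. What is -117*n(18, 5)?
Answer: 2106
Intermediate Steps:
n(v, t) = -5 + t - v
-117*n(18, 5) = -117*(-5 + 5 - 1*18) = -117*(-5 + 5 - 18) = -117*(-18) = 2106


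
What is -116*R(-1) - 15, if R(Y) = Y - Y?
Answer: -15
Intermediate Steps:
R(Y) = 0
-116*R(-1) - 15 = -116*0 - 15 = 0 - 15 = -15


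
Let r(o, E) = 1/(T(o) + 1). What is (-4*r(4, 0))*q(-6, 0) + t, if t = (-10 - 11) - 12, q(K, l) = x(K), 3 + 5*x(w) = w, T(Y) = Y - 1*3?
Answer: -147/5 ≈ -29.400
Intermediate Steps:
T(Y) = -3 + Y (T(Y) = Y - 3 = -3 + Y)
x(w) = -⅗ + w/5
q(K, l) = -⅗ + K/5
r(o, E) = 1/(-2 + o) (r(o, E) = 1/((-3 + o) + 1) = 1/(-2 + o))
t = -33 (t = -21 - 12 = -33)
(-4*r(4, 0))*q(-6, 0) + t = (-4/(-2 + 4))*(-⅗ + (⅕)*(-6)) - 33 = (-4/2)*(-⅗ - 6/5) - 33 = -4*½*(-9/5) - 33 = -2*(-9/5) - 33 = 18/5 - 33 = -147/5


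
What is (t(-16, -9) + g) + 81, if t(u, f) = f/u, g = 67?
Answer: 2377/16 ≈ 148.56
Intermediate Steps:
(t(-16, -9) + g) + 81 = (-9/(-16) + 67) + 81 = (-9*(-1/16) + 67) + 81 = (9/16 + 67) + 81 = 1081/16 + 81 = 2377/16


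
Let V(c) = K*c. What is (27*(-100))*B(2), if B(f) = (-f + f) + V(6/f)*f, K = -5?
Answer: 81000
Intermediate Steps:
V(c) = -5*c
B(f) = -30 (B(f) = (-f + f) + (-30/f)*f = 0 + (-30/f)*f = 0 - 30 = -30)
(27*(-100))*B(2) = (27*(-100))*(-30) = -2700*(-30) = 81000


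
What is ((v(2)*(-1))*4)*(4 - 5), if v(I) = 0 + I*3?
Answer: 24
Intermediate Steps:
v(I) = 3*I (v(I) = 0 + 3*I = 3*I)
((v(2)*(-1))*4)*(4 - 5) = (((3*2)*(-1))*4)*(4 - 5) = ((6*(-1))*4)*(-1) = -6*4*(-1) = -24*(-1) = 24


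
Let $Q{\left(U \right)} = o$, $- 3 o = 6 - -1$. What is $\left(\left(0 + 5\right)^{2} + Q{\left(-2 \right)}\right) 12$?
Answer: $272$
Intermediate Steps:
$o = - \frac{7}{3}$ ($o = - \frac{6 - -1}{3} = - \frac{6 + 1}{3} = \left(- \frac{1}{3}\right) 7 = - \frac{7}{3} \approx -2.3333$)
$Q{\left(U \right)} = - \frac{7}{3}$
$\left(\left(0 + 5\right)^{2} + Q{\left(-2 \right)}\right) 12 = \left(\left(0 + 5\right)^{2} - \frac{7}{3}\right) 12 = \left(5^{2} - \frac{7}{3}\right) 12 = \left(25 - \frac{7}{3}\right) 12 = \frac{68}{3} \cdot 12 = 272$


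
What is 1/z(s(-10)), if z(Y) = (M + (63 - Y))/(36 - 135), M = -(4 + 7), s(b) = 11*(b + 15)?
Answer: 33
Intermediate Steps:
s(b) = 165 + 11*b (s(b) = 11*(15 + b) = 165 + 11*b)
M = -11 (M = -1*11 = -11)
z(Y) = -52/99 + Y/99 (z(Y) = (-11 + (63 - Y))/(36 - 135) = (52 - Y)/(-99) = (52 - Y)*(-1/99) = -52/99 + Y/99)
1/z(s(-10)) = 1/(-52/99 + (165 + 11*(-10))/99) = 1/(-52/99 + (165 - 110)/99) = 1/(-52/99 + (1/99)*55) = 1/(-52/99 + 5/9) = 1/(1/33) = 33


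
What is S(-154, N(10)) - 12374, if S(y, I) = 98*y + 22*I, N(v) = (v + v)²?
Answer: -18666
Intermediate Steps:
N(v) = 4*v² (N(v) = (2*v)² = 4*v²)
S(y, I) = 22*I + 98*y
S(-154, N(10)) - 12374 = (22*(4*10²) + 98*(-154)) - 12374 = (22*(4*100) - 15092) - 12374 = (22*400 - 15092) - 12374 = (8800 - 15092) - 12374 = -6292 - 12374 = -18666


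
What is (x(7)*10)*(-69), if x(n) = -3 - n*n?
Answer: 35880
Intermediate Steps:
x(n) = -3 - n²
(x(7)*10)*(-69) = ((-3 - 1*7²)*10)*(-69) = ((-3 - 1*49)*10)*(-69) = ((-3 - 49)*10)*(-69) = -52*10*(-69) = -520*(-69) = 35880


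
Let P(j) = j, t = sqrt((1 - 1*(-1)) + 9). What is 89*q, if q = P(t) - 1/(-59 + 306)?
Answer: -89/247 + 89*sqrt(11) ≈ 294.82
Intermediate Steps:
t = sqrt(11) (t = sqrt((1 + 1) + 9) = sqrt(2 + 9) = sqrt(11) ≈ 3.3166)
q = -1/247 + sqrt(11) (q = sqrt(11) - 1/(-59 + 306) = sqrt(11) - 1/247 = -1/247 + sqrt(11) ≈ 3.3126)
89*q = 89*(-1/247 + sqrt(11)) = -89/247 + 89*sqrt(11)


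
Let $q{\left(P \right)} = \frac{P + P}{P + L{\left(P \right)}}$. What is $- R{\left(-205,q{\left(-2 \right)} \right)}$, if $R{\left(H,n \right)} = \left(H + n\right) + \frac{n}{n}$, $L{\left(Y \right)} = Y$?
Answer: $203$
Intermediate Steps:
$q{\left(P \right)} = 1$ ($q{\left(P \right)} = \frac{P + P}{P + P} = \frac{2 P}{2 P} = 2 P \frac{1}{2 P} = 1$)
$R{\left(H,n \right)} = 1 + H + n$ ($R{\left(H,n \right)} = \left(H + n\right) + 1 = 1 + H + n$)
$- R{\left(-205,q{\left(-2 \right)} \right)} = - (1 - 205 + 1) = \left(-1\right) \left(-203\right) = 203$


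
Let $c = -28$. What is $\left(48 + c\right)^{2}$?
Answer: $400$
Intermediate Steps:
$\left(48 + c\right)^{2} = \left(48 - 28\right)^{2} = 20^{2} = 400$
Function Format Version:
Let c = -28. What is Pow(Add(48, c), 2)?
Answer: 400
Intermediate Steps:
Pow(Add(48, c), 2) = Pow(Add(48, -28), 2) = Pow(20, 2) = 400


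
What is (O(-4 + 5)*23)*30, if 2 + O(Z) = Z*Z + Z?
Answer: 0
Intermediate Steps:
O(Z) = -2 + Z + Z² (O(Z) = -2 + (Z*Z + Z) = -2 + (Z² + Z) = -2 + (Z + Z²) = -2 + Z + Z²)
(O(-4 + 5)*23)*30 = ((-2 + (-4 + 5) + (-4 + 5)²)*23)*30 = ((-2 + 1 + 1²)*23)*30 = ((-2 + 1 + 1)*23)*30 = (0*23)*30 = 0*30 = 0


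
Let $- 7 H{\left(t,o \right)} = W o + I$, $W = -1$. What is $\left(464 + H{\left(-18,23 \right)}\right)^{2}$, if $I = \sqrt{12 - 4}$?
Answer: $\frac{10699449}{49} - \frac{13084 \sqrt{2}}{49} \approx 2.1798 \cdot 10^{5}$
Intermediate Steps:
$I = 2 \sqrt{2}$ ($I = \sqrt{8} = 2 \sqrt{2} \approx 2.8284$)
$H{\left(t,o \right)} = - \frac{2 \sqrt{2}}{7} + \frac{o}{7}$ ($H{\left(t,o \right)} = - \frac{- o + 2 \sqrt{2}}{7} = - \frac{2 \sqrt{2}}{7} + \frac{o}{7}$)
$\left(464 + H{\left(-18,23 \right)}\right)^{2} = \left(464 + \left(- \frac{2 \sqrt{2}}{7} + \frac{1}{7} \cdot 23\right)\right)^{2} = \left(464 + \left(- \frac{2 \sqrt{2}}{7} + \frac{23}{7}\right)\right)^{2} = \left(464 + \left(\frac{23}{7} - \frac{2 \sqrt{2}}{7}\right)\right)^{2} = \left(\frac{3271}{7} - \frac{2 \sqrt{2}}{7}\right)^{2}$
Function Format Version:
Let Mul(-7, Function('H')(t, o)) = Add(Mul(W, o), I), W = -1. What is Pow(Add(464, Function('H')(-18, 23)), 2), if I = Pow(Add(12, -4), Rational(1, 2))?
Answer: Add(Rational(10699449, 49), Mul(Rational(-13084, 49), Pow(2, Rational(1, 2)))) ≈ 2.1798e+5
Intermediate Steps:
I = Mul(2, Pow(2, Rational(1, 2))) (I = Pow(8, Rational(1, 2)) = Mul(2, Pow(2, Rational(1, 2))) ≈ 2.8284)
Function('H')(t, o) = Add(Mul(Rational(-2, 7), Pow(2, Rational(1, 2))), Mul(Rational(1, 7), o)) (Function('H')(t, o) = Mul(Rational(-1, 7), Add(Mul(-1, o), Mul(2, Pow(2, Rational(1, 2))))) = Add(Mul(Rational(-2, 7), Pow(2, Rational(1, 2))), Mul(Rational(1, 7), o)))
Pow(Add(464, Function('H')(-18, 23)), 2) = Pow(Add(464, Add(Mul(Rational(-2, 7), Pow(2, Rational(1, 2))), Mul(Rational(1, 7), 23))), 2) = Pow(Add(464, Add(Mul(Rational(-2, 7), Pow(2, Rational(1, 2))), Rational(23, 7))), 2) = Pow(Add(464, Add(Rational(23, 7), Mul(Rational(-2, 7), Pow(2, Rational(1, 2))))), 2) = Pow(Add(Rational(3271, 7), Mul(Rational(-2, 7), Pow(2, Rational(1, 2)))), 2)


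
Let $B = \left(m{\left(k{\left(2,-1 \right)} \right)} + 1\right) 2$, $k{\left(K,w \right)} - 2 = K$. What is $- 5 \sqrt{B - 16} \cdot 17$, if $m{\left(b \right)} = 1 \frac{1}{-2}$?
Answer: $- 85 i \sqrt{15} \approx - 329.2 i$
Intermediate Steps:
$k{\left(K,w \right)} = 2 + K$
$m{\left(b \right)} = - \frac{1}{2}$ ($m{\left(b \right)} = 1 \left(- \frac{1}{2}\right) = - \frac{1}{2}$)
$B = 1$ ($B = \left(- \frac{1}{2} + 1\right) 2 = \frac{1}{2} \cdot 2 = 1$)
$- 5 \sqrt{B - 16} \cdot 17 = - 5 \sqrt{1 - 16} \cdot 17 = - 5 \sqrt{-15} \cdot 17 = - 5 i \sqrt{15} \cdot 17 = - 85 i \sqrt{15}$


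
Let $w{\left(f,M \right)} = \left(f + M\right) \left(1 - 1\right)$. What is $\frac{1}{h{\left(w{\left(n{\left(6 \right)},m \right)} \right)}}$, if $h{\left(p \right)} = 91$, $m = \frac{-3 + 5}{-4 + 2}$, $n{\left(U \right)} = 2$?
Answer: $\frac{1}{91} \approx 0.010989$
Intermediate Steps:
$m = -1$ ($m = \frac{2}{-2} = 2 \left(- \frac{1}{2}\right) = -1$)
$w{\left(f,M \right)} = 0$ ($w{\left(f,M \right)} = \left(M + f\right) 0 = 0$)
$\frac{1}{h{\left(w{\left(n{\left(6 \right)},m \right)} \right)}} = \frac{1}{91}$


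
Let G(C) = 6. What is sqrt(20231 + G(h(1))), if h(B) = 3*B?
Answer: 7*sqrt(413) ≈ 142.26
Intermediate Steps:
sqrt(20231 + G(h(1))) = sqrt(20231 + 6) = sqrt(20237) = 7*sqrt(413)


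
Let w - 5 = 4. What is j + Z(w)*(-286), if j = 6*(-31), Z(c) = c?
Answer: -2760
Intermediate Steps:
w = 9 (w = 5 + 4 = 9)
j = -186
j + Z(w)*(-286) = -186 + 9*(-286) = -186 - 2574 = -2760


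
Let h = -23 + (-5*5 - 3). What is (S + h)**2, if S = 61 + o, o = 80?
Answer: 8100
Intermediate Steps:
S = 141 (S = 61 + 80 = 141)
h = -51 (h = -23 + (-25 - 3) = -23 - 28 = -51)
(S + h)**2 = (141 - 51)**2 = 90**2 = 8100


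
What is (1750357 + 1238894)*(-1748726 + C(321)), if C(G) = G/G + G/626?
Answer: -3272337640264779/626 ≈ -5.2274e+12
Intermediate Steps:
C(G) = 1 + G/626 (C(G) = 1 + G*(1/626) = 1 + G/626)
(1750357 + 1238894)*(-1748726 + C(321)) = (1750357 + 1238894)*(-1748726 + (1 + (1/626)*321)) = 2989251*(-1748726 + (1 + 321/626)) = 2989251*(-1748726 + 947/626) = 2989251*(-1094701529/626) = -3272337640264779/626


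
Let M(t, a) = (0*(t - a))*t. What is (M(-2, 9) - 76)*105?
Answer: -7980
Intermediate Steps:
M(t, a) = 0 (M(t, a) = 0*t = 0)
(M(-2, 9) - 76)*105 = (0 - 76)*105 = -76*105 = -7980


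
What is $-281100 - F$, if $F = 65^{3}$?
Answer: $-555725$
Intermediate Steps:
$F = 274625$
$-281100 - F = -281100 - 274625 = -555725$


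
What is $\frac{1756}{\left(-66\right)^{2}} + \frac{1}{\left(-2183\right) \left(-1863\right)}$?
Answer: $\frac{198375880}{492098409} \approx 0.40312$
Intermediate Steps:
$\frac{1756}{\left(-66\right)^{2}} + \frac{1}{\left(-2183\right) \left(-1863\right)} = \frac{1756}{4356} - - \frac{1}{4066929} = 1756 \cdot \frac{1}{4356} + \frac{1}{4066929} = \frac{439}{1089} + \frac{1}{4066929} = \frac{198375880}{492098409}$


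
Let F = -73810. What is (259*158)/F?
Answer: -20461/36905 ≈ -0.55442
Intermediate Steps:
(259*158)/F = (259*158)/(-73810) = 40922*(-1/73810) = -20461/36905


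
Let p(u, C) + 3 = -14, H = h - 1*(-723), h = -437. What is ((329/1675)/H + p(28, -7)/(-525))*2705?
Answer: 179970683/2012010 ≈ 89.448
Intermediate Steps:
H = 286 (H = -437 - 1*(-723) = -437 + 723 = 286)
p(u, C) = -17 (p(u, C) = -3 - 14 = -17)
((329/1675)/H + p(28, -7)/(-525))*2705 = ((329/1675)/286 - 17/(-525))*2705 = ((329*(1/1675))*(1/286) - 17*(-1/525))*2705 = ((329/1675)*(1/286) + 17/525)*2705 = (329/479050 + 17/525)*2705 = (332663/10060050)*2705 = 179970683/2012010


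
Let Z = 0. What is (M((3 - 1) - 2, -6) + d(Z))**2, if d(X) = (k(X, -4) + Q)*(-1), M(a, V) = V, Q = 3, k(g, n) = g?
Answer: 81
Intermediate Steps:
d(X) = -3 - X (d(X) = (X + 3)*(-1) = (3 + X)*(-1) = -3 - X)
(M((3 - 1) - 2, -6) + d(Z))**2 = (-6 + (-3 - 1*0))**2 = (-6 + (-3 + 0))**2 = (-6 - 3)**2 = (-9)**2 = 81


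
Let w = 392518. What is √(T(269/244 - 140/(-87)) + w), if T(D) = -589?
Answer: √391929 ≈ 626.04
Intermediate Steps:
√(T(269/244 - 140/(-87)) + w) = √(-589 + 392518) = √391929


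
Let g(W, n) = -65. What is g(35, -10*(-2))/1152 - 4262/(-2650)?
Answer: 2368787/1526400 ≈ 1.5519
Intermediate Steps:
g(35, -10*(-2))/1152 - 4262/(-2650) = -65/1152 - 4262/(-2650) = -65*1/1152 - 4262*(-1/2650) = -65/1152 + 2131/1325 = 2368787/1526400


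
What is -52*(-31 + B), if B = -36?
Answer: 3484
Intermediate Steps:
-52*(-31 + B) = -52*(-31 - 36) = -52*(-67) = 3484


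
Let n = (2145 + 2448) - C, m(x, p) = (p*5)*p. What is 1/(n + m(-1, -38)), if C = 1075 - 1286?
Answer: 1/12024 ≈ 8.3167e-5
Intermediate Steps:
m(x, p) = 5*p**2 (m(x, p) = (5*p)*p = 5*p**2)
C = -211
n = 4804 (n = (2145 + 2448) - 1*(-211) = 4593 + 211 = 4804)
1/(n + m(-1, -38)) = 1/(4804 + 5*(-38)**2) = 1/(4804 + 5*1444) = 1/(4804 + 7220) = 1/12024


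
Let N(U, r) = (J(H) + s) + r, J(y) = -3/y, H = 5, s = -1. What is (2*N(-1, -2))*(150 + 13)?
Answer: -5868/5 ≈ -1173.6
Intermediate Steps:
N(U, r) = -8/5 + r (N(U, r) = (-3/5 - 1) + r = -8/5 + r)
(2*N(-1, -2))*(150 + 13) = (2*(-8/5 - 2))*(150 + 13) = (2*(-18/5))*163 = -36/5*163 = -5868/5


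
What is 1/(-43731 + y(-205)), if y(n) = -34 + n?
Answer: -1/43970 ≈ -2.2743e-5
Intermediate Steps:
1/(-43731 + y(-205)) = 1/(-43731 + (-34 - 205)) = 1/(-43731 - 239) = 1/(-43970) = -1/43970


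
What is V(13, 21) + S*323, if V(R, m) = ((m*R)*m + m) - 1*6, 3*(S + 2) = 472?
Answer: 167762/3 ≈ 55921.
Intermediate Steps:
S = 466/3 (S = -2 + (⅓)*472 = -2 + 472/3 = 466/3 ≈ 155.33)
V(R, m) = -6 + m + R*m² (V(R, m) = ((R*m)*m + m) - 6 = (R*m² + m) - 6 = (m + R*m²) - 6 = -6 + m + R*m²)
V(13, 21) + S*323 = (-6 + 21 + 13*21²) + (466/3)*323 = (-6 + 21 + 13*441) + 150518/3 = (-6 + 21 + 5733) + 150518/3 = 5748 + 150518/3 = 167762/3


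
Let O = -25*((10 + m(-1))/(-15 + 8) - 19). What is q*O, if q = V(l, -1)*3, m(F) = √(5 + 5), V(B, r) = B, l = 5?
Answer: 53625/7 + 375*√10/7 ≈ 7830.1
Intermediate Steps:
m(F) = √10
q = 15 (q = 5*3 = 15)
O = 3575/7 + 25*√10/7 (O = -25*((10 + √10)/(-15 + 8) - 19) = -25*((10 + √10)/(-7) - 19) = -25*((10 + √10)*(-⅐) - 19) = -25*((-10/7 - √10/7) - 19) = -25*(-143/7 - √10/7) = 3575/7 + 25*√10/7 ≈ 522.01)
q*O = 15*(3575/7 + 25*√10/7) = 53625/7 + 375*√10/7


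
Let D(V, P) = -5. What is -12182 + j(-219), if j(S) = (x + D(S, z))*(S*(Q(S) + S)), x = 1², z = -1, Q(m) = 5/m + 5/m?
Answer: -204066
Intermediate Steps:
Q(m) = 10/m
x = 1
j(S) = -4*S*(S + 10/S) (j(S) = (1 - 5)*(S*(10/S + S)) = -4*S*(S + 10/S))
-12182 + j(-219) = -12182 + (-40 - 4*(-219)²) = -12182 + (-40 - 4*47961) = -12182 + (-40 - 191844) = -12182 - 191884 = -204066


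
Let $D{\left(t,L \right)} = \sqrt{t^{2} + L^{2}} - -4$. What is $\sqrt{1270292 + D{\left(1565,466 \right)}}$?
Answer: $\sqrt{1270296 + \sqrt{2666381}} \approx 1127.8$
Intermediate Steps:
$D{\left(t,L \right)} = 4 + \sqrt{L^{2} + t^{2}}$ ($D{\left(t,L \right)} = \sqrt{L^{2} + t^{2}} + 4 = 4 + \sqrt{L^{2} + t^{2}}$)
$\sqrt{1270292 + D{\left(1565,466 \right)}} = \sqrt{1270292 + \left(4 + \sqrt{466^{2} + 1565^{2}}\right)} = \sqrt{1270292 + \left(4 + \sqrt{217156 + 2449225}\right)} = \sqrt{1270292 + \left(4 + \sqrt{2666381}\right)} = \sqrt{1270296 + \sqrt{2666381}}$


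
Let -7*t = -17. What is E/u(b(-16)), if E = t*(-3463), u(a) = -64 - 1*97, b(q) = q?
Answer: 58871/1127 ≈ 52.237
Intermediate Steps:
t = 17/7 (t = -1/7*(-17) = 17/7 ≈ 2.4286)
u(a) = -161 (u(a) = -64 - 97 = -161)
E = -58871/7 (E = (17/7)*(-3463) = -58871/7 ≈ -8410.1)
E/u(b(-16)) = -58871/7/(-161) = -58871/7*(-1/161) = 58871/1127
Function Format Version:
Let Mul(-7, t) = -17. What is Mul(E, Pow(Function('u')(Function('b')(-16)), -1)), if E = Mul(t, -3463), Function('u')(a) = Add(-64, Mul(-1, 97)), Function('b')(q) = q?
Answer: Rational(58871, 1127) ≈ 52.237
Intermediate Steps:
t = Rational(17, 7) (t = Mul(Rational(-1, 7), -17) = Rational(17, 7) ≈ 2.4286)
Function('u')(a) = -161 (Function('u')(a) = Add(-64, -97) = -161)
E = Rational(-58871, 7) (E = Mul(Rational(17, 7), -3463) = Rational(-58871, 7) ≈ -8410.1)
Mul(E, Pow(Function('u')(Function('b')(-16)), -1)) = Mul(Rational(-58871, 7), Pow(-161, -1)) = Mul(Rational(-58871, 7), Rational(-1, 161)) = Rational(58871, 1127)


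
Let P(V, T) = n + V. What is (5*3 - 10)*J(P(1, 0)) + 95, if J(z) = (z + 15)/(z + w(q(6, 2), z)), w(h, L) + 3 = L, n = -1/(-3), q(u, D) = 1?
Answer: -150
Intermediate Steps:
n = ⅓ (n = -1*(-⅓) = ⅓ ≈ 0.33333)
w(h, L) = -3 + L
P(V, T) = ⅓ + V
J(z) = (15 + z)/(-3 + 2*z) (J(z) = (z + 15)/(z + (-3 + z)) = (15 + z)/(-3 + 2*z))
(5*3 - 10)*J(P(1, 0)) + 95 = (5*3 - 10)*((15 + (⅓ + 1))/(-3 + 2*(⅓ + 1))) + 95 = (15 - 10)*((15 + 4/3)/(-3 + 2*(4/3))) + 95 = 5*((49/3)/(-3 + 8/3)) + 95 = 5*((49/3)/(-⅓)) + 95 = 5*(-3*49/3) + 95 = 5*(-49) + 95 = -245 + 95 = -150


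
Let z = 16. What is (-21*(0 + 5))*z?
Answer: -1680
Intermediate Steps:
(-21*(0 + 5))*z = -21*(0 + 5)*16 = -21*5*16 = -105*16 = -1680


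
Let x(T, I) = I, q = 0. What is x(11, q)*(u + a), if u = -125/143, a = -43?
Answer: 0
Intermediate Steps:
u = -125/143 (u = -125*1/143 = -125/143 ≈ -0.87413)
x(11, q)*(u + a) = 0*(-125/143 - 43) = 0*(-6274/143) = 0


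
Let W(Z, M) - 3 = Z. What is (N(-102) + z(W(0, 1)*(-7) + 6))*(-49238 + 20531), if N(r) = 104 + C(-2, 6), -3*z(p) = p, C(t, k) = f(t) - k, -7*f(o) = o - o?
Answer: -2956821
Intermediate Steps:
W(Z, M) = 3 + Z
f(o) = 0 (f(o) = -(o - o)/7 = -⅐*0 = 0)
C(t, k) = -k (C(t, k) = 0 - k = -k)
z(p) = -p/3
N(r) = 98 (N(r) = 104 - 1*6 = 104 - 6 = 98)
(N(-102) + z(W(0, 1)*(-7) + 6))*(-49238 + 20531) = (98 - ((3 + 0)*(-7) + 6)/3)*(-49238 + 20531) = (98 - (3*(-7) + 6)/3)*(-28707) = (98 - (-21 + 6)/3)*(-28707) = (98 - ⅓*(-15))*(-28707) = (98 + 5)*(-28707) = 103*(-28707) = -2956821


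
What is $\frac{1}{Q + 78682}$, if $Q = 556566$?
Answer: $\frac{1}{635248} \approx 1.5742 \cdot 10^{-6}$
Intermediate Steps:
$\frac{1}{Q + 78682} = \frac{1}{556566 + 78682} = \frac{1}{635248}$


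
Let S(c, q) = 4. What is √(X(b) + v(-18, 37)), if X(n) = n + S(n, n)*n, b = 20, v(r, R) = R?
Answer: √137 ≈ 11.705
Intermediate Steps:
X(n) = 5*n (X(n) = n + 4*n = 5*n)
√(X(b) + v(-18, 37)) = √(5*20 + 37) = √(100 + 37) = √137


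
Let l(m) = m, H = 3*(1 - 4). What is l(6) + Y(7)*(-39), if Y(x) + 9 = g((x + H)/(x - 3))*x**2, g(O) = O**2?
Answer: -483/4 ≈ -120.75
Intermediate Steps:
H = -9 (H = 3*(-3) = -9)
Y(x) = -9 + x**2*(-9 + x)**2/(-3 + x)**2 (Y(x) = -9 + ((x - 9)/(x - 3))**2*x**2 = -9 + ((-9 + x)/(-3 + x))**2*x**2 = -9 + ((-9 + x)**2/(-3 + x)**2)*x**2 = -9 + x**2*(-9 + x)**2/(-3 + x)**2)
l(6) + Y(7)*(-39) = 6 + (-9 + 7**2*(-9 + 7)**2/(-3 + 7)**2)*(-39) = 6 + (-9 + 49*(-2)**2/4**2)*(-39) = 6 + (-9 + 49*4*(1/16))*(-39) = 6 + (-9 + 49/4)*(-39) = 6 + (13/4)*(-39) = 6 - 507/4 = -483/4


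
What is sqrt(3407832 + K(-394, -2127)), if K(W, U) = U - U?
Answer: 18*sqrt(10518) ≈ 1846.0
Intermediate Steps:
K(W, U) = 0
sqrt(3407832 + K(-394, -2127)) = sqrt(3407832 + 0) = sqrt(3407832) = 18*sqrt(10518)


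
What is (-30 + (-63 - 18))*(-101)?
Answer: 11211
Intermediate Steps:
(-30 + (-63 - 18))*(-101) = (-30 - 81)*(-101) = -111*(-101) = 11211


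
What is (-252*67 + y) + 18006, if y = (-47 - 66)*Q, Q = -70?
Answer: 9032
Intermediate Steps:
y = 7910 (y = (-47 - 66)*(-70) = -113*(-70) = 7910)
(-252*67 + y) + 18006 = (-252*67 + 7910) + 18006 = (-16884 + 7910) + 18006 = -8974 + 18006 = 9032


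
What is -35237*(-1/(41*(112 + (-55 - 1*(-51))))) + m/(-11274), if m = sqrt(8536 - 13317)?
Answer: 35237/4428 - I*sqrt(4781)/11274 ≈ 7.9578 - 0.0061331*I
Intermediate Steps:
m = I*sqrt(4781) (m = sqrt(-4781) = I*sqrt(4781) ≈ 69.145*I)
-35237*(-1/(41*(112 + (-55 - 1*(-51))))) + m/(-11274) = -35237*(-1/(41*(112 + (-55 - 1*(-51))))) + (I*sqrt(4781))/(-11274) = -35237*(-1/(41*(112 + (-55 + 51)))) + (I*sqrt(4781))*(-1/11274) = -35237*(-1/(41*(112 - 4))) - I*sqrt(4781)/11274 = -35237/(108*(-41)) - I*sqrt(4781)/11274 = -35237/(-4428) - I*sqrt(4781)/11274 = -35237*(-1/4428) - I*sqrt(4781)/11274 = 35237/4428 - I*sqrt(4781)/11274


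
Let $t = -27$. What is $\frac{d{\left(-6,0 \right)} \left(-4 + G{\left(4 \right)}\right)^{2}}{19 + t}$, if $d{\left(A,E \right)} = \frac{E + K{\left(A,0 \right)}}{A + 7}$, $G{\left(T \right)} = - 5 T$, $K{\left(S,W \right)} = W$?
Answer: $0$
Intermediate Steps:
$d{\left(A,E \right)} = \frac{E}{7 + A}$ ($d{\left(A,E \right)} = \frac{E + 0}{A + 7} = \frac{E}{7 + A}$)
$\frac{d{\left(-6,0 \right)} \left(-4 + G{\left(4 \right)}\right)^{2}}{19 + t} = \frac{\frac{0}{7 - 6} \left(-4 - 20\right)^{2}}{19 - 27} = \frac{\frac{0}{1} \left(-4 - 20\right)^{2}}{-8} = 0 \cdot 1 \left(-24\right)^{2} \left(- \frac{1}{8}\right) = 0 \cdot 576 \left(- \frac{1}{8}\right) = 0 \left(- \frac{1}{8}\right) = 0$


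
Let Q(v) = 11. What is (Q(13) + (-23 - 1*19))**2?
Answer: 961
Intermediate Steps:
(Q(13) + (-23 - 1*19))**2 = (11 + (-23 - 1*19))**2 = (11 + (-23 - 19))**2 = (11 - 42)**2 = (-31)**2 = 961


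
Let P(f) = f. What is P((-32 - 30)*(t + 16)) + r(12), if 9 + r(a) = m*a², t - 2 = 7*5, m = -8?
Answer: -4447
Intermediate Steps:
t = 37 (t = 2 + 7*5 = 2 + 35 = 37)
r(a) = -9 - 8*a²
P((-32 - 30)*(t + 16)) + r(12) = (-32 - 30)*(37 + 16) + (-9 - 8*12²) = -62*53 + (-9 - 8*144) = -3286 + (-9 - 1152) = -3286 - 1161 = -4447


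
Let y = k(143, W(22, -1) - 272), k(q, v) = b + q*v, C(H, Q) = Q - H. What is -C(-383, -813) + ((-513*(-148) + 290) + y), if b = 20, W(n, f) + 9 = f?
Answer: 36338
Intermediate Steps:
W(n, f) = -9 + f
k(q, v) = 20 + q*v
y = -40306 (y = 20 + 143*((-9 - 1) - 272) = 20 + 143*(-10 - 272) = 20 + 143*(-282) = 20 - 40326 = -40306)
-C(-383, -813) + ((-513*(-148) + 290) + y) = -(-813 - 1*(-383)) + ((-513*(-148) + 290) - 40306) = -(-813 + 383) + ((75924 + 290) - 40306) = -1*(-430) + (76214 - 40306) = 430 + 35908 = 36338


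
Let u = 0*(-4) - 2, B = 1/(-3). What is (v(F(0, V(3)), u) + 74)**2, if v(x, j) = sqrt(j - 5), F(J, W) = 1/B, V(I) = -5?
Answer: (74 + I*sqrt(7))**2 ≈ 5469.0 + 391.57*I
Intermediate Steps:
B = -1/3 ≈ -0.33333
u = -2 (u = 0 - 2 = -2)
F(J, W) = -3 (F(J, W) = 1/(-1/3) = -3)
v(x, j) = sqrt(-5 + j)
(v(F(0, V(3)), u) + 74)**2 = (sqrt(-5 - 2) + 74)**2 = (sqrt(-7) + 74)**2 = (I*sqrt(7) + 74)**2 = (74 + I*sqrt(7))**2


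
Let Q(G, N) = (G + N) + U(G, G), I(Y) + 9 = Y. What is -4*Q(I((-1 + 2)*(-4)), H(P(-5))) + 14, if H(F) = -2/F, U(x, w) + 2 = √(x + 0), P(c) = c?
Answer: 362/5 - 4*I*√13 ≈ 72.4 - 14.422*I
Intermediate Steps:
U(x, w) = -2 + √x (U(x, w) = -2 + √(x + 0) = -2 + √x)
I(Y) = -9 + Y
Q(G, N) = -2 + G + N + √G (Q(G, N) = (G + N) + (-2 + √G) = -2 + G + N + √G)
-4*Q(I((-1 + 2)*(-4)), H(P(-5))) + 14 = -4*(-2 + (-9 + (-1 + 2)*(-4)) - 2/(-5) + √(-9 + (-1 + 2)*(-4))) + 14 = -4*(-2 + (-9 + 1*(-4)) - 2*(-⅕) + √(-9 + 1*(-4))) + 14 = -4*(-2 + (-9 - 4) + ⅖ + √(-9 - 4)) + 14 = -4*(-2 - 13 + ⅖ + √(-13)) + 14 = -4*(-2 - 13 + ⅖ + I*√13) + 14 = -4*(-73/5 + I*√13) + 14 = (292/5 - 4*I*√13) + 14 = 362/5 - 4*I*√13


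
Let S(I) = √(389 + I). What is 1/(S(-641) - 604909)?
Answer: -604909/365914898533 - 6*I*√7/365914898533 ≈ -1.6531e-6 - 4.3383e-11*I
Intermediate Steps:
1/(S(-641) - 604909) = 1/(√(389 - 641) - 604909) = 1/(√(-252) - 604909) = 1/(6*I*√7 - 604909) = 1/(-604909 + 6*I*√7)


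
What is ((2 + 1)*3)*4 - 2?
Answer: 34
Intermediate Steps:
((2 + 1)*3)*4 - 2 = (3*3)*4 - 2 = 9*4 - 2 = 36 - 2 = 34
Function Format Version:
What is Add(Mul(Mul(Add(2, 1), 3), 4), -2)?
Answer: 34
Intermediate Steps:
Add(Mul(Mul(Add(2, 1), 3), 4), -2) = Add(Mul(Mul(3, 3), 4), -2) = Add(Mul(9, 4), -2) = Add(36, -2) = 34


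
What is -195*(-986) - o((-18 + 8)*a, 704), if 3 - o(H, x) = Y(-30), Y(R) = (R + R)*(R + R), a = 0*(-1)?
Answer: 195867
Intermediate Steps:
a = 0
Y(R) = 4*R² (Y(R) = (2*R)*(2*R) = 4*R²)
o(H, x) = -3597 (o(H, x) = 3 - 4*(-30)² = 3 - 4*900 = 3 - 1*3600 = 3 - 3600 = -3597)
-195*(-986) - o((-18 + 8)*a, 704) = -195*(-986) - 1*(-3597) = 192270 + 3597 = 195867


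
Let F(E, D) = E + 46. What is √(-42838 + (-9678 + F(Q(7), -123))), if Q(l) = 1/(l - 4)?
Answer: I*√472227/3 ≈ 229.06*I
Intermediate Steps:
Q(l) = 1/(-4 + l)
F(E, D) = 46 + E
√(-42838 + (-9678 + F(Q(7), -123))) = √(-42838 + (-9678 + (46 + 1/(-4 + 7)))) = √(-42838 + (-9678 + (46 + 1/3))) = √(-42838 + (-9678 + (46 + ⅓))) = √(-42838 + (-9678 + 139/3)) = √(-42838 - 28895/3) = √(-157409/3) = I*√472227/3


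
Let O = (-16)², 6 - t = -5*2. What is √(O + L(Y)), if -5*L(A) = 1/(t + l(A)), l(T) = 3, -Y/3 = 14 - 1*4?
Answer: √2310305/95 ≈ 16.000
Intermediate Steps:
t = 16 (t = 6 - (-5)*2 = 6 - 1*(-10) = 6 + 10 = 16)
Y = -30 (Y = -3*(14 - 1*4) = -3*(14 - 4) = -3*10 = -30)
L(A) = -1/95 (L(A) = -1/(5*(16 + 3)) = -⅕/19 = -⅕*1/19 = -1/95)
O = 256
√(O + L(Y)) = √(256 - 1/95) = √(24319/95) = √2310305/95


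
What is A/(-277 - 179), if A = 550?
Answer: -275/228 ≈ -1.2061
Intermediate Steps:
A/(-277 - 179) = 550/(-277 - 179) = 550/(-456) = -1/456*550 = -275/228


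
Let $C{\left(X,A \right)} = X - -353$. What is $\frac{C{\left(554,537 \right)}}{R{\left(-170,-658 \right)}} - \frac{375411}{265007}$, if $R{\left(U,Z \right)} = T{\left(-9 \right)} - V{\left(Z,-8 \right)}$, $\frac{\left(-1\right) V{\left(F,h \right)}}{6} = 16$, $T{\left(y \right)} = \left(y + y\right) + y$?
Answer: $\frac{214457990}{18285483} \approx 11.728$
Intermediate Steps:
$T{\left(y \right)} = 3 y$ ($T{\left(y \right)} = 2 y + y = 3 y$)
$V{\left(F,h \right)} = -96$ ($V{\left(F,h \right)} = \left(-6\right) 16 = -96$)
$C{\left(X,A \right)} = 353 + X$ ($C{\left(X,A \right)} = X + 353 = 353 + X$)
$R{\left(U,Z \right)} = 69$ ($R{\left(U,Z \right)} = 3 \left(-9\right) - -96 = -27 + 96 = 69$)
$\frac{C{\left(554,537 \right)}}{R{\left(-170,-658 \right)}} - \frac{375411}{265007} = \frac{353 + 554}{69} - \frac{375411}{265007} = 907 \cdot \frac{1}{69} - \frac{375411}{265007} = \frac{907}{69} - \frac{375411}{265007} = \frac{214457990}{18285483}$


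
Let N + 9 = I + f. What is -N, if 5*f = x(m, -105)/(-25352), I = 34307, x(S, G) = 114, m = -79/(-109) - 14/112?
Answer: -2173807183/63380 ≈ -34298.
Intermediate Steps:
m = 523/872 (m = -79*(-1/109) - 14*1/112 = 79/109 - ⅛ = 523/872 ≈ 0.59977)
f = -57/63380 (f = (114/(-25352))/5 = (114*(-1/25352))/5 = (⅕)*(-57/12676) = -57/63380 ≈ -0.00089934)
N = 2173807183/63380 (N = -9 + (34307 - 57/63380) = -9 + 2174377603/63380 = 2173807183/63380 ≈ 34298.)
-N = -1*2173807183/63380 = -2173807183/63380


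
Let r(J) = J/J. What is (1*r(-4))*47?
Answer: 47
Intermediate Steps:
r(J) = 1
(1*r(-4))*47 = (1*1)*47 = 1*47 = 47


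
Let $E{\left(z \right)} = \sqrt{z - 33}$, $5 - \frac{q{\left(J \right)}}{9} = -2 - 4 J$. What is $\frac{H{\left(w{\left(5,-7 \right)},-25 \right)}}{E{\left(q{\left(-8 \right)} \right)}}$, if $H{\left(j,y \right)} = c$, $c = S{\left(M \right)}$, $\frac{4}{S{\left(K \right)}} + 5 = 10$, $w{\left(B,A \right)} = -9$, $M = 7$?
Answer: $- \frac{2 i \sqrt{258}}{645} \approx - 0.049806 i$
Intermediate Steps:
$S{\left(K \right)} = \frac{4}{5}$ ($S{\left(K \right)} = \frac{4}{-5 + 10} = \frac{4}{5}$)
$c = \frac{4}{5} \approx 0.8$
$H{\left(j,y \right)} = \frac{4}{5}$
$q{\left(J \right)} = 63 + 36 J$ ($q{\left(J \right)} = 45 - 9 \left(-2 - 4 J\right) = 45 + \left(18 + 36 J\right) = 63 + 36 J$)
$E{\left(z \right)} = \sqrt{-33 + z}$
$\frac{H{\left(w{\left(5,-7 \right)},-25 \right)}}{E{\left(q{\left(-8 \right)} \right)}} = \frac{4}{5 \sqrt{-33 + \left(63 + 36 \left(-8\right)\right)}} = \frac{4}{5 \sqrt{-33 + \left(63 - 288\right)}} = \frac{4}{5 \sqrt{-33 - 225}} = \frac{4}{5 \sqrt{-258}} = \frac{4}{5 i \sqrt{258}} = \frac{4 \left(- \frac{i \sqrt{258}}{258}\right)}{5} = - \frac{2 i \sqrt{258}}{645}$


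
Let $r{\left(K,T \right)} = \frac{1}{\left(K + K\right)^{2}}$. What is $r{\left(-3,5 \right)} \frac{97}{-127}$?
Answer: $- \frac{97}{4572} \approx -0.021216$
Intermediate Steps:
$r{\left(K,T \right)} = \frac{1}{4 K^{2}}$ ($r{\left(K,T \right)} = \frac{1}{\left(2 K\right)^{2}} = \frac{1}{4 K^{2}}$)
$r{\left(-3,5 \right)} \frac{97}{-127} = \frac{1}{4 \cdot 9} \frac{97}{-127} = \frac{1}{4} \cdot \frac{1}{9} \cdot 97 \left(- \frac{1}{127}\right) = \frac{1}{36} \left(- \frac{97}{127}\right) = - \frac{97}{4572}$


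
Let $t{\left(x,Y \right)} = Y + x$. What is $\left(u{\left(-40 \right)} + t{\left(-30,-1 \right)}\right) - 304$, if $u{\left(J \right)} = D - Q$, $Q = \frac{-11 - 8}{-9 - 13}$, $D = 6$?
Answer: $- \frac{7257}{22} \approx -329.86$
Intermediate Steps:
$Q = \frac{19}{22}$ ($Q = - \frac{19}{-22} = \left(-19\right) \left(- \frac{1}{22}\right) = \frac{19}{22} \approx 0.86364$)
$u{\left(J \right)} = \frac{113}{22}$ ($u{\left(J \right)} = 6 - \frac{19}{22} = \frac{113}{22}$)
$\left(u{\left(-40 \right)} + t{\left(-30,-1 \right)}\right) - 304 = \left(\frac{113}{22} - 31\right) - 304 = - \frac{569}{22} - 304 = - \frac{7257}{22}$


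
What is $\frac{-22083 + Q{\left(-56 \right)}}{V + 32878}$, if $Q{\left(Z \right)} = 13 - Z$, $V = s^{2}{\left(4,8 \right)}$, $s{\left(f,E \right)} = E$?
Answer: $- \frac{11007}{16471} \approx -0.66827$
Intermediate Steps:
$V = 64$ ($V = 8^{2} = 64$)
$\frac{-22083 + Q{\left(-56 \right)}}{V + 32878} = \frac{-22083 + \left(13 - -56\right)}{64 + 32878} = \frac{-22083 + \left(13 + 56\right)}{32942} = \left(-22083 + 69\right) \frac{1}{32942} = \left(-22014\right) \frac{1}{32942} = - \frac{11007}{16471}$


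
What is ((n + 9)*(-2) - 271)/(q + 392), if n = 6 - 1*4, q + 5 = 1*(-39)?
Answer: -293/348 ≈ -0.84195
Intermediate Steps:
q = -44 (q = -5 + 1*(-39) = -5 - 39 = -44)
n = 2 (n = 6 - 4 = 2)
((n + 9)*(-2) - 271)/(q + 392) = ((2 + 9)*(-2) - 271)/(-44 + 392) = (11*(-2) - 271)/348 = (-22 - 271)*(1/348) = -293*1/348 = -293/348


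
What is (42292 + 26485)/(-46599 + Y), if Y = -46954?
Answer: -68777/93553 ≈ -0.73517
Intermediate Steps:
(42292 + 26485)/(-46599 + Y) = (42292 + 26485)/(-46599 - 46954) = 68777/(-93553) = 68777*(-1/93553) = -68777/93553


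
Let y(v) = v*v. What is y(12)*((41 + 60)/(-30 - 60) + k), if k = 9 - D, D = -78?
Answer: 61832/5 ≈ 12366.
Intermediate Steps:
k = 87 (k = 9 - 1*(-78) = 9 + 78 = 87)
y(v) = v²
y(12)*((41 + 60)/(-30 - 60) + k) = 12²*((41 + 60)/(-30 - 60) + 87) = 144*(101/(-90) + 87) = 144*(101*(-1/90) + 87) = 144*(-101/90 + 87) = 144*(7729/90) = 61832/5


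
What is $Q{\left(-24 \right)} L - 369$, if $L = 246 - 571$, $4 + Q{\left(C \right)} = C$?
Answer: $8731$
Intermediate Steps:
$Q{\left(C \right)} = -4 + C$
$L = -325$ ($L = 246 - 571 = -325$)
$Q{\left(-24 \right)} L - 369 = \left(-4 - 24\right) \left(-325\right) - 369 = \left(-28\right) \left(-325\right) - 369 = 9100 - 369 = 8731$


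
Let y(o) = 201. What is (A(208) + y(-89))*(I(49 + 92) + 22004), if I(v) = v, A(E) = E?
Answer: 9057305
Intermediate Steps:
(A(208) + y(-89))*(I(49 + 92) + 22004) = (208 + 201)*((49 + 92) + 22004) = 409*(141 + 22004) = 409*22145 = 9057305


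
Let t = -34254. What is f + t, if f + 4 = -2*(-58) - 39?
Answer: -34181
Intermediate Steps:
f = 73 (f = -4 + (-2*(-58) - 39) = -4 + (116 - 39) = -4 + 77 = 73)
f + t = 73 - 34254 = -34181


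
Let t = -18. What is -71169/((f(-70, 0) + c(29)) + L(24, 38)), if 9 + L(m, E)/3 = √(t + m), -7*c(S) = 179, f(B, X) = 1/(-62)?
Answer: 704941897758/510718105 + 40215324492*√6/510718105 ≈ 1573.2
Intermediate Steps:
f(B, X) = -1/62
c(S) = -179/7 (c(S) = -⅐*179 = -179/7)
L(m, E) = -27 + 3*√(-18 + m)
-71169/((f(-70, 0) + c(29)) + L(24, 38)) = -71169/((-1/62 - 179/7) + (-27 + 3*√(-18 + 24))) = -71169/(-11105/434 + (-27 + 3*√6)) = -71169/(-22823/434 + 3*√6)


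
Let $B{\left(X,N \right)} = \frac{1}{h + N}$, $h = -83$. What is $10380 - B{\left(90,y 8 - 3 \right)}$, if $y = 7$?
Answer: $\frac{311401}{30} \approx 10380.0$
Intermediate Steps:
$B{\left(X,N \right)} = \frac{1}{-83 + N}$
$10380 - B{\left(90,y 8 - 3 \right)} = 10380 - \frac{1}{-83 + \left(7 \cdot 8 - 3\right)} = 10380 - \frac{1}{-83 + \left(56 - 3\right)} = 10380 - \frac{1}{-83 + 53} = 10380 - \frac{1}{-30} = 10380 - - \frac{1}{30} = 10380 + \frac{1}{30} = \frac{311401}{30}$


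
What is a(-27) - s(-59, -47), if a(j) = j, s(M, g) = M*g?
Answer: -2800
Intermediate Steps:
a(-27) - s(-59, -47) = -27 - (-59)*(-47) = -27 - 1*2773 = -27 - 2773 = -2800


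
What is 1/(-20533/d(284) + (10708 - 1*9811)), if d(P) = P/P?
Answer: -1/19636 ≈ -5.0927e-5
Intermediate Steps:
d(P) = 1
1/(-20533/d(284) + (10708 - 1*9811)) = 1/(-20533/1 + (10708 - 1*9811)) = 1/(-20533*1 + (10708 - 9811)) = 1/(-20533 + 897) = 1/(-19636) = -1/19636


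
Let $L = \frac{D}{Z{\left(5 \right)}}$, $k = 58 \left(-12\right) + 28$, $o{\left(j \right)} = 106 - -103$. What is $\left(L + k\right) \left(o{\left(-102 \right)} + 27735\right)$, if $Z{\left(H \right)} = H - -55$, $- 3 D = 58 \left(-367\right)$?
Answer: $- \frac{691292644}{45} \approx -1.5362 \cdot 10^{7}$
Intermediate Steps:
$D = \frac{21286}{3}$ ($D = - \frac{58 \left(-367\right)}{3} = \left(- \frac{1}{3}\right) \left(-21286\right) = \frac{21286}{3} \approx 7095.3$)
$o{\left(j \right)} = 209$ ($o{\left(j \right)} = 106 + 103 = 209$)
$Z{\left(H \right)} = 55 + H$ ($Z{\left(H \right)} = H + 55 = 55 + H$)
$k = -668$ ($k = -696 + 28 = -668$)
$L = \frac{10643}{90}$ ($L = \frac{21286}{3 \left(55 + 5\right)} = \frac{21286}{3 \cdot 60} = \frac{21286}{3} \cdot \frac{1}{60} = \frac{10643}{90} \approx 118.26$)
$\left(L + k\right) \left(o{\left(-102 \right)} + 27735\right) = \left(\frac{10643}{90} - 668\right) \left(209 + 27735\right) = \left(- \frac{49477}{90}\right) 27944 = - \frac{691292644}{45}$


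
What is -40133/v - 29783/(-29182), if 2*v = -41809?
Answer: 3587519859/1220070238 ≈ 2.9404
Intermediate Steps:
v = -41809/2 (v = (½)*(-41809) = -41809/2 ≈ -20905.)
-40133/v - 29783/(-29182) = -40133/(-41809/2) - 29783/(-29182) = -40133*(-2/41809) - 29783*(-1/29182) = 80266/41809 + 29783/29182 = 3587519859/1220070238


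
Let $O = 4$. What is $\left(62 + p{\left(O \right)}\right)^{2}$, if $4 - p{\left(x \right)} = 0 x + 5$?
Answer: $3721$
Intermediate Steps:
$p{\left(x \right)} = -1$ ($p{\left(x \right)} = 4 - \left(0 x + 5\right) = 4 - \left(0 + 5\right) = 4 - 5 = -1$)
$\left(62 + p{\left(O \right)}\right)^{2} = \left(62 - 1\right)^{2} = 61^{2} = 3721$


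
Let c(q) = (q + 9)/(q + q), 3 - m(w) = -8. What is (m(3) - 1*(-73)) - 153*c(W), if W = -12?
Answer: 519/8 ≈ 64.875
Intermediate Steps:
m(w) = 11 (m(w) = 3 - 1*(-8) = 3 + 8 = 11)
c(q) = (9 + q)/(2*q) (c(q) = (9 + q)/((2*q)) = (9 + q)*(1/(2*q)) = (9 + q)/(2*q))
(m(3) - 1*(-73)) - 153*c(W) = (11 - 1*(-73)) - 153*(9 - 12)/(2*(-12)) = (11 + 73) - 153*(-1)*(-3)/(2*12) = 84 - 153*1/8 = 84 - 153/8 = 519/8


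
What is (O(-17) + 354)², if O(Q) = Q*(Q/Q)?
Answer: 113569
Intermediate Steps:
O(Q) = Q (O(Q) = Q*1 = Q)
(O(-17) + 354)² = (-17 + 354)² = 337² = 113569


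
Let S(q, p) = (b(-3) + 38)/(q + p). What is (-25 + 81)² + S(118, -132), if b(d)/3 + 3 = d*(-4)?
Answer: 43839/14 ≈ 3131.4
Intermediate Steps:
b(d) = -9 - 12*d (b(d) = -9 + 3*(d*(-4)) = -9 + 3*(-4*d) = -9 - 12*d)
S(q, p) = 65/(p + q) (S(q, p) = ((-9 - 12*(-3)) + 38)/(q + p) = ((-9 + 36) + 38)/(p + q) = (27 + 38)/(p + q) = 65/(p + q))
(-25 + 81)² + S(118, -132) = (-25 + 81)² + 65/(-132 + 118) = 56² + 65/(-14) = 3136 + 65*(-1/14) = 3136 - 65/14 = 43839/14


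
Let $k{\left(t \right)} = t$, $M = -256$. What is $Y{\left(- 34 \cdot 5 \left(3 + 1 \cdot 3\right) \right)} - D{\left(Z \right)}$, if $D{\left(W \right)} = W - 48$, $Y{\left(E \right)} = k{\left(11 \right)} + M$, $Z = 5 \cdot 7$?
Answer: $-232$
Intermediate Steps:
$Z = 35$
$Y{\left(E \right)} = -245$ ($Y{\left(E \right)} = 11 - 256 = -245$)
$D{\left(W \right)} = -48 + W$ ($D{\left(W \right)} = W - 48 = -48 + W$)
$Y{\left(- 34 \cdot 5 \left(3 + 1 \cdot 3\right) \right)} - D{\left(Z \right)} = -245 - \left(-48 + 35\right) = -245 - -13 = -245 + 13 = -232$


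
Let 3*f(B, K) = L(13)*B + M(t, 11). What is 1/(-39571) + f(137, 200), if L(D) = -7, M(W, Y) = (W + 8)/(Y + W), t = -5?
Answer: -25285871/79142 ≈ -319.50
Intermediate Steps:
M(W, Y) = (8 + W)/(W + Y)
f(B, K) = ⅙ - 7*B/3 (f(B, K) = (-7*B + (8 - 5)/(-5 + 11))/3 = (-7*B + 3/6)/3 = (-7*B + (⅙)*3)/3 = (-7*B + ½)/3 = (½ - 7*B)/3 = ⅙ - 7*B/3)
1/(-39571) + f(137, 200) = 1/(-39571) + (⅙ - 7/3*137) = -1/39571 + (⅙ - 959/3) = -1/39571 - 639/2 = -25285871/79142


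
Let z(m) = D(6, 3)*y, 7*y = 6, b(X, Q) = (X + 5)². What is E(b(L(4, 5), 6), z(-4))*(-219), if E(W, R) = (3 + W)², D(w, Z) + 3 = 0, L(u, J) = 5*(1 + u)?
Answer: -178574571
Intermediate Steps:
L(u, J) = 5 + 5*u
D(w, Z) = -3 (D(w, Z) = -3 + 0 = -3)
b(X, Q) = (5 + X)²
y = 6/7 (y = (⅐)*6 = 6/7 ≈ 0.85714)
z(m) = -18/7 (z(m) = -3*6/7 = -18/7)
E(b(L(4, 5), 6), z(-4))*(-219) = (3 + (5 + (5 + 5*4))²)²*(-219) = (3 + (5 + (5 + 20))²)²*(-219) = (3 + (5 + 25)²)²*(-219) = (3 + 30²)²*(-219) = (3 + 900)²*(-219) = 903²*(-219) = 815409*(-219) = -178574571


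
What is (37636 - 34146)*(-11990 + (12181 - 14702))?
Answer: -50643390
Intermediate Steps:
(37636 - 34146)*(-11990 + (12181 - 14702)) = 3490*(-11990 - 2521) = 3490*(-14511) = -50643390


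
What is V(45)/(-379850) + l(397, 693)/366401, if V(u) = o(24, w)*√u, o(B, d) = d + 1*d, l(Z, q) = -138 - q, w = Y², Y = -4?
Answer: -831/366401 - 48*√5/189925 ≈ -0.0028331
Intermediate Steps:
w = 16 (w = (-4)² = 16)
o(B, d) = 2*d (o(B, d) = d + d = 2*d)
V(u) = 32*√u (V(u) = (2*16)*√u = 32*√u)
V(45)/(-379850) + l(397, 693)/366401 = (32*√45)/(-379850) + (-138 - 1*693)/366401 = (32*(3*√5))*(-1/379850) + (-138 - 693)*(1/366401) = (96*√5)*(-1/379850) - 831*1/366401 = -48*√5/189925 - 831/366401 = -831/366401 - 48*√5/189925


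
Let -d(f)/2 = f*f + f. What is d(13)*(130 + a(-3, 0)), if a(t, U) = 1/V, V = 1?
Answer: -47684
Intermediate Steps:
d(f) = -2*f - 2*f**2 (d(f) = -2*(f*f + f) = -2*(f**2 + f) = -2*(f + f**2) = -2*f - 2*f**2)
a(t, U) = 1 (a(t, U) = 1/1 = 1)
d(13)*(130 + a(-3, 0)) = (-2*13*(1 + 13))*(130 + 1) = -2*13*14*131 = -364*131 = -47684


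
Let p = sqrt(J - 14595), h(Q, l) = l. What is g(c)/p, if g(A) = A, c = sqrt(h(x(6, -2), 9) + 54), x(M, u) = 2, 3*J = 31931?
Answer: -3*I*sqrt(248934)/11854 ≈ -0.12627*I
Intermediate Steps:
J = 31931/3 (J = (1/3)*31931 = 31931/3 ≈ 10644.)
p = I*sqrt(35562)/3 (p = sqrt(31931/3 - 14595) = sqrt(-11854/3) = I*sqrt(35562)/3 ≈ 62.86*I)
c = 3*sqrt(7) (c = sqrt(9 + 54) = sqrt(63) = 3*sqrt(7) ≈ 7.9373)
g(c)/p = (3*sqrt(7))/((I*sqrt(35562)/3)) = (3*sqrt(7))*(-I*sqrt(35562)/11854) = -3*I*sqrt(248934)/11854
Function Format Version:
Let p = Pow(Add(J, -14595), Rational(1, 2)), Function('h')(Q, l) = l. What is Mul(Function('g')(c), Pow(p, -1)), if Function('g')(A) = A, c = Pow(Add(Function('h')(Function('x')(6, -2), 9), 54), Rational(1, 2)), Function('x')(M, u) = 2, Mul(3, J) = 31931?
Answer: Mul(Rational(-3, 11854), I, Pow(248934, Rational(1, 2))) ≈ Mul(-0.12627, I)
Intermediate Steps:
J = Rational(31931, 3) (J = Mul(Rational(1, 3), 31931) = Rational(31931, 3) ≈ 10644.)
p = Mul(Rational(1, 3), I, Pow(35562, Rational(1, 2))) (p = Pow(Add(Rational(31931, 3), -14595), Rational(1, 2)) = Pow(Rational(-11854, 3), Rational(1, 2)) = Mul(Rational(1, 3), I, Pow(35562, Rational(1, 2))) ≈ Mul(62.860, I))
c = Mul(3, Pow(7, Rational(1, 2))) (c = Pow(Add(9, 54), Rational(1, 2)) = Pow(63, Rational(1, 2)) = Mul(3, Pow(7, Rational(1, 2))) ≈ 7.9373)
Mul(Function('g')(c), Pow(p, -1)) = Mul(Mul(3, Pow(7, Rational(1, 2))), Pow(Mul(Rational(1, 3), I, Pow(35562, Rational(1, 2))), -1)) = Mul(Mul(3, Pow(7, Rational(1, 2))), Mul(Rational(-1, 11854), I, Pow(35562, Rational(1, 2)))) = Mul(Rational(-3, 11854), I, Pow(248934, Rational(1, 2)))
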